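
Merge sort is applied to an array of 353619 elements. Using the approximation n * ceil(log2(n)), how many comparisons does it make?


Merge sort divides the array into halves recursively.
Number of levels = ceil(log2(353619)) = 19
At each level, approximately n = 353619 comparisons are needed for merging.
Total comparisons ~ n * ceil(log2(n)) = 353619 * 19 = 6718761


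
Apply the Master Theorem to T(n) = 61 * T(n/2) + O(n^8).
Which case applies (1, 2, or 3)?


The Master Theorem: T(n) = a*T(n/b) + O(n^c)
  a = 61, b = 2, c = 8
log_b(a) = log_2(61) ~ 5.931
Compare b^c with a: 2^8 = 256 > 61, so c > log_b(a).
Since c > log_b(a), Case 3 applies.
T(n) = O(n^8)
Master Theorem case = 3


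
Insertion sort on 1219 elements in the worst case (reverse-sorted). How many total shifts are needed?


In the worst case (reverse-sorted), each element shifts past all previous:
  Element 1: 1 shifts
  Element 2: 2 shifts
  Element 3: 3 shifts
  Element 4: 4 shifts
  Element 5: 5 shifts
  ...
  Element 1218: 1218 shifts
Total = 1 + 2 + ... + 1218
= 1219*(1219-1)/2 = 742371


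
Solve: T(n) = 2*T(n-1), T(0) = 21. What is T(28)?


Unrolling:
T(28) = 2*T(27) = 2^2*T(26) = ... = 2^28*T(0)
= 2^28 * 21
= 268435456 * 21 = 5637144576


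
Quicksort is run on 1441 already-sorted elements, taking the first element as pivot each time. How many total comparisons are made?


Sum of comparisons per partition:
1440 + 1439 + ... + 1 + 0
= 1441 * (1441 - 1) / 2
= 1441 * 1440 / 2
= 1037520


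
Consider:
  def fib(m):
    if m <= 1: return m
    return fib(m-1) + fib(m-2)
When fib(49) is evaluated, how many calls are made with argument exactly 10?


Let N(m) = number of times fib(m) is called while evaluating fib(49).
N(49) = 1 (the initial call).
N(48) = 1 (only fib(49) calls it).
For 1 <= m <= 47: fib(m) is called by fib(m+1) and fib(m+2), so
  N(m) = N(m+1) + N(m+2).
fib(0) is called only by fib(2), so N(0) = N(2).
Walk down from m=49:
  N(49)=1, N(48)=1, N(47)=2, N(46)=3, N(45)=5, N(44)=8, N(43)=13, N(42)=21, N(41)=34, N(40)=55, N(39)=89, N(38)=144, N(37)=233, N(36)=377, N(35)=610, N(34)=987, N(33)=1597, N(32)=2584, N(31)=4181, N(30)=6765, N(29)=10946, N(28)=17711, N(27)=28657, N(26)=46368, N(25)=75025, N(24)=121393, N(23)=196418, N(22)=317811, N(21)=514229, N(20)=832040, N(19)=1346269, N(18)=2178309, N(17)=3524578, N(16)=5702887, N(15)=9227465, N(14)=14930352, N(13)=24157817, N(12)=39088169, N(11)=63245986, N(10)=102334155
N(10) = 102334155


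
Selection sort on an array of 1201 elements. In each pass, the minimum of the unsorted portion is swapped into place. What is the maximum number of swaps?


Selection sort performs one swap per pass:
  Pass 1: find min in positions 0 to 1200, swap with position 0
  Pass 2: find min in positions 1 to 1200, swap with position 1
  Pass 3: find min in positions 2 to 1200, swap with position 2
  Pass 4: find min in positions 3 to 1200, swap with position 3
  Pass 5: find min in positions 4 to 1200, swap with position 4
  ... (1195 more passes)
Total passes (and swaps) = n - 1 = 1201 - 1 = 1200


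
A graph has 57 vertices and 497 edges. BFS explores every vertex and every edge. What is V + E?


A full BFS traversal dequeues each vertex once and examines each edge once.
Vertex visits: 57
Edge visits: 497
V + E = 57 + 497 = 554


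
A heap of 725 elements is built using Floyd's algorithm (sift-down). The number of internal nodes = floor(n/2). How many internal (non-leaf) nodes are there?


Leaf nodes occupy roughly half the array.
Sift-down is called for each internal node, starting from the last one.
Internal nodes = floor(n/2) = floor(725/2) = 362


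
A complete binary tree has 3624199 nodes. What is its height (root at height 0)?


In a complete binary tree, level k holds nodes 2^k .. 2^(k+1)-1 (1-indexed).
Height = floor(log2(n)) = floor(log2(3624199)) = 21
Check: 2^21 = 2097152 <= 3624199 < 4194304 = 2^22


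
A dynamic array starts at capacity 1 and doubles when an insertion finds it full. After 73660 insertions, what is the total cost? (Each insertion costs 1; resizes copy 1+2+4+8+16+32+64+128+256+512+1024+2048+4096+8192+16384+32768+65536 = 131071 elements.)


Insertion cost: 73660 (one per element)
Resizes occur just before inserting elements 2, 3, 5, 9, ...
Elements copied at each resize: 1 + 2 + 4 + 8 + 16 + 32 + 64 + 128 + 256 + 512 + 1024 + 2048 + 4096 + 8192 + 16384 + 32768 + 65536
Sum of copies = 131071 (geometric series: 2^k - 1)
Total = 73660 + 131071 = 204731


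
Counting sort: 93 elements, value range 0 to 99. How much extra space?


n = 93 (output array)
k = 100 (count array for 100 distinct values)
Extra space = 93 + 100 = 193


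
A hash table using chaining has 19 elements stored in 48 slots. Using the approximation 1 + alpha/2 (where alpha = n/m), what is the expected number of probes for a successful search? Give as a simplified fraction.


Load factor alpha = n/m = 19/48
Expected probes = 1 + alpha/2 = 1 + 19/(2*48)
= 1 + 19/96
= 96/96 + 19/96
= 115/96


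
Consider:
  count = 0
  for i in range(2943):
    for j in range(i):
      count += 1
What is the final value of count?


For each i, the inner loop runs i times:
  i=0: inner runs 0 times
  i=1: inner runs 1 time
  i=2: inner runs 2 times
  i=3: inner runs 3 times
  i=4: inner runs 4 times
  i=5: inner runs 5 times
  i=6: inner runs 6 times
  i=7: inner runs 7 times
  ...
Total = 0 + 1 + 2 + ... + 2942 = 2943*(2943-1)/2 = 4329153


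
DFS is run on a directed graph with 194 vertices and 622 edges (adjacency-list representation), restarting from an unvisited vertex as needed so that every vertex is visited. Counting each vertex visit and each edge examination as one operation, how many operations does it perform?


A full DFS traversal processes each vertex exactly once (push/pop on stack).
Each directed edge is examined once.
V = 194, E = 622
V + E = 816


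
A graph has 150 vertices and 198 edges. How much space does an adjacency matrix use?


Adjacency matrix: V x V grid of entries
Space = V^2 = 150^2 = 150 * 150 = 22500


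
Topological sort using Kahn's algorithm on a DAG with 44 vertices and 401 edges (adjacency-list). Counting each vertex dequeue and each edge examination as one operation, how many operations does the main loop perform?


Kahn's algorithm:
  1. Compute in-degrees: O(V + E)
  2. Process queue: each vertex dequeued once (O(V))
     each edge examined once (O(E))
Total = V + E = 44 + 401 = 445


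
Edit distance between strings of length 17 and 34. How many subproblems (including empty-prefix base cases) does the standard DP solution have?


The table includes base cases (empty prefixes).
Rows: (m+1) = 18
Columns: (n+1) = 35
Total = 18 * 35 = 630


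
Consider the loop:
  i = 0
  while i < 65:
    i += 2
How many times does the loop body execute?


Starting at i = 0, each iteration adds 2.
Iterations until i >= 65:
  Iteration 1: i = 0 -> i = 2
  Iteration 2: i = 2 -> i = 4
  Iteration 3: i = 4 -> i = 6
  Iteration 4: i = 6 -> i = 8
  Iteration 5: i = 8 -> i = 10
  Iteration 6: i = 10 -> i = 12
  Iteration 7: i = 12 -> i = 14
  Iteration 8: i = 14 -> i = 16
  ... continuing ...
Total iterations = ceil(65/2) = 33


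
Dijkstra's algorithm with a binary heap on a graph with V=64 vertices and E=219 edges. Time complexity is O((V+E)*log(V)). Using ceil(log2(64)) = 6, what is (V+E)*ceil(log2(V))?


Dijkstra with a binary heap: each vertex is extracted once, each edge may relax once.
Each heap operation costs O(log V).
V + E = 64 + 219 = 283
ceil(log2(64)) = 6 (since 2^5 = 32 < 64 <= 64 = 2^6)
Total heap work = (V+E) * ceil(log2(V)) = 283 * 6 = 1698


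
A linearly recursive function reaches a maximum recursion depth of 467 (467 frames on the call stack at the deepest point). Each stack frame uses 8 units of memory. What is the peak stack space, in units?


Maximum recursion depth = 467 frames
Memory per frame = 8 units
Total stack space = depth * frame_size
= 467 * 8 = 3736


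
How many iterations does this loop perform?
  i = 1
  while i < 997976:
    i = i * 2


The loop variable doubles each iteration:
i = 1 -> 2 -> 4 -> 8 -> 16 -> 32 -> 64 -> 128 -> 256 -> 512 -> 1024 -> 2048 -> 4096 -> 8192 -> 16384 -> 32768 -> 65536 -> 131072 -> 262144 -> 524288 -> 1048576 (stop, 1048576 >= 997976)
Number of doublings = ceil(log2(997976)) = 20


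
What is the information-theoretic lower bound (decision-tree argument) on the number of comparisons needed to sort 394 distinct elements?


A binary decision tree of height h has at most 2^h leaves and needs at least n! of them, so h >= ceil(log2(n!)).
394! is far too large to multiply out, so use Stirling's series:
  ln(n!) ~ n ln n - n + (1/2) ln(2 pi n) + 1/(12n)  (error below 1/(360 n^3), negligible here)
  ln(394) = 5.9763509
  n ln n = 394 * 5.9763509 = 2354.6823
  (1/2) ln(2 pi * 394) = (1/2) ln(2475.5750) = 3.9071
  1/(12*394) = 0.0002
  ln(394!) ~ 2354.6823 - 394 + 3.9071 + 0.0002 = 1964.5896
Convert to base 2: log2(394!) = 1964.5896 / ln 2 = 1964.5896 / 0.69314718 = 2834.3037
ceil(2834.3037) = 2835


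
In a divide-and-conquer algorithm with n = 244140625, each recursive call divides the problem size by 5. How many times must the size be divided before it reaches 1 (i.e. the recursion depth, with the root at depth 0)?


Number of divisions = log_5(244140625)
Sizes: 244140625 -> 48828125 -> 9765625 -> 1953125 -> 390625 -> 78125 -> 15625 -> 3125 -> 625 -> 125 -> 25 -> 5 -> 1 (12 divisions)
Recursion depth = 12


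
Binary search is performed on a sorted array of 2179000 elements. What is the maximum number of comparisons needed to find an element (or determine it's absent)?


Binary search halves the search space each comparison:
  Step 1: search space = 2179000 -> 1089500
  Step 2: search space = 1089500 -> 544750
  Step 3: search space = 544750 -> 272375
  Step 4: search space = 272375 -> 136187
  Step 5: search space = 136187 -> 68093
  Step 6: search space = 68093 -> 34046
  Step 7: search space = 34046 -> 17023
  Step 8: search space = 17023 -> 8511
  Step 9: search space = 8511 -> 4255
  Step 10: search space = 4255 -> 2127
  Step 11: search space = 2127 -> 1063
  Step 12: search space = 1063 -> 531
  Step 13: search space = 531 -> 265
  Step 14: search space = 265 -> 132
  Step 15: search space = 132 -> 66
  Step 16: search space = 66 -> 33
  Step 17: search space = 33 -> 16
  Step 18: search space = 16 -> 8
  Step 19: search space = 8 -> 4
  Step 20: search space = 4 -> 2
  Step 21: search space = 2 -> 1
  Step 22: search space = 1 (final check)
Maximum comparisons = floor(log2(2179000)) + 1 = 21 + 1 = 22


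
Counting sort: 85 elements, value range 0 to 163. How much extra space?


n = 85 (output array)
k = 164 (count array for 164 distinct values)
Extra space = 85 + 164 = 249


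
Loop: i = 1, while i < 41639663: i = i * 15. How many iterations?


i multiplies by 15 each step:
i = 1 -> 15 -> 225 -> 3375 -> 50625 -> 759375 -> 11390625 -> 170859375 (stop)
Iterations = ceil(log_15(41639663)) = 7


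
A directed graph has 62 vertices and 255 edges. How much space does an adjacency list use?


Adjacency list: one list head per vertex + one entry per edge
Vertex heads: 62
Edge entries: 255
Total = 62 + 255 = 317


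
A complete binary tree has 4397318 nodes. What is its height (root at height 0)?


In a complete binary tree, level k holds nodes 2^k .. 2^(k+1)-1 (1-indexed).
Height = floor(log2(n)) = floor(log2(4397318)) = 22
Check: 2^22 = 4194304 <= 4397318 < 8388608 = 2^23


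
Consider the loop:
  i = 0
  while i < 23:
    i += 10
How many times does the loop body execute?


Starting at i = 0, each iteration adds 10.
Iterations until i >= 23:
  Iteration 1: i = 0 -> i = 10
  Iteration 2: i = 10 -> i = 20
  Iteration 3: i = 20 -> i = 30
Total iterations = ceil(23/10) = 3


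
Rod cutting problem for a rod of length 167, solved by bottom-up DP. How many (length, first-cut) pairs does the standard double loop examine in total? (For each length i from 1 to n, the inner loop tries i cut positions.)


For each subproblem length i = 1..167, the inner loop considers i possible first cuts.
Total = 1 + 2 + ... + 167
= 167*(167+1)/2
= 167*168/2 = 14028


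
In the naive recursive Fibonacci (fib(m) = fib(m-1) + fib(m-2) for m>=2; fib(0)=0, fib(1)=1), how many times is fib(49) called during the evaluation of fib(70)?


Let N(m) = number of times fib(m) is called while evaluating fib(70).
N(70) = 1 (the initial call).
N(69) = 1 (only fib(70) calls it).
For 1 <= m <= 68: fib(m) is called by fib(m+1) and fib(m+2), so
  N(m) = N(m+1) + N(m+2).
fib(0) is called only by fib(2), so N(0) = N(2).
Walk down from m=70:
  N(70)=1, N(69)=1, N(68)=2, N(67)=3, N(66)=5, N(65)=8, N(64)=13, N(63)=21, N(62)=34, N(61)=55, N(60)=89, N(59)=144, N(58)=233, N(57)=377, N(56)=610, N(55)=987, N(54)=1597, N(53)=2584, N(52)=4181, N(51)=6765, N(50)=10946, N(49)=17711
N(49) = 17711


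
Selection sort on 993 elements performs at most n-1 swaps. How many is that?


Each of the 992 passes places one element in its final position.
Pass 1: swap minimum into position 0
Pass 2: swap minimum of remaining into position 1
...
Pass 992: last two elements, one swap
Maximum swaps = 993 - 1 = 992


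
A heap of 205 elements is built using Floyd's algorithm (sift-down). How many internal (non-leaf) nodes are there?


Leaf nodes occupy roughly half the array.
Sift-down is called for each internal node, starting from the last one.
Internal nodes = floor(n/2) = floor(205/2) = 102


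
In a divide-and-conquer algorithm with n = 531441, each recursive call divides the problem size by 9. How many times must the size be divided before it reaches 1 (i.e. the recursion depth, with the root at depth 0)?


Number of divisions = log_9(531441)
Sizes: 531441 -> 59049 -> 6561 -> 729 -> 81 -> 9 -> 1 (6 divisions)
Recursion depth = 6


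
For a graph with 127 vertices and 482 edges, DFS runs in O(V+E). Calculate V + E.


A full DFS traversal visits each vertex once and examines each edge once.
V = 127
E = 482
Sum = 127 + 482 = 609


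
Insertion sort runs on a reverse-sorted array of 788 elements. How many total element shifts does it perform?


Sum of shifts = 1 + 2 + 3 + ... + 787
= 788 * 787 / 2
= 620156 / 2
= 310078


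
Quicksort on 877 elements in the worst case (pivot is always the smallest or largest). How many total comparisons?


In the worst case, each partition step picks the worst pivot:
  Partition 1: 876 comparisons (n-1 elements to compare)
  Partition 2: 875 comparisons
  Partition 3: 874 comparisons
  Partition 4: 873 comparisons
  Partition 5: 872 comparisons
  ...
  Last partition: 0 comparisons
Total = (n-1) + (n-2) + ... + 1 + 0 = n*(n-1)/2
= 877*876/2 = 384126


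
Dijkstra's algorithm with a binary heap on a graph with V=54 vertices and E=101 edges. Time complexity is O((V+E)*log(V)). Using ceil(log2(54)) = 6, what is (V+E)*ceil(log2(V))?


Dijkstra with a binary heap: each vertex is extracted once, each edge may relax once.
Each heap operation costs O(log V).
V + E = 54 + 101 = 155
ceil(log2(54)) = 6 (since 2^5 = 32 < 54 <= 64 = 2^6)
Total heap work = (V+E) * ceil(log2(V)) = 155 * 6 = 930


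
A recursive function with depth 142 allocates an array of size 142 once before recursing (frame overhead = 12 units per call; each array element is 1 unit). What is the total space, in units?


Array allocation: 142 units (allocated once)
Stack frames: 142 deep * 12 per frame = 1704 units
Total = 142 + 1704 = 1846


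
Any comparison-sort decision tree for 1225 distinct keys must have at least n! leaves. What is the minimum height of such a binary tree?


A binary decision tree of height h has at most 2^h leaves and needs at least n! of them, so h >= ceil(log2(n!)).
1225! is far too large to multiply out, so use Stirling's series:
  ln(n!) ~ n ln n - n + (1/2) ln(2 pi n) + 1/(12n)  (error below 1/(360 n^3), negligible here)
  ln(1225) = 7.1106961
  n ln n = 1225 * 7.1106961 = 8710.6027
  (1/2) ln(2 pi * 1225) = (1/2) ln(7696.9020) = 4.4743
  1/(12*1225) = 0.0001
  ln(1225!) ~ 8710.6027 - 1225 + 4.4743 + 0.0001 = 7490.0771
Convert to base 2: log2(1225!) = 7490.0771 / ln 2 = 7490.0771 / 0.69314718 = 10805.8971
ceil(10805.8971) = 10806


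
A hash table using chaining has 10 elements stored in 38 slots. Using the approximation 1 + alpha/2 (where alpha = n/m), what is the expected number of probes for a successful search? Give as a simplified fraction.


Load factor alpha = n/m = 10/38
Expected probes = 1 + alpha/2 = 1 + 10/(2*38)
= 1 + 10/76
= 76/76 + 10/76
= 86/76
Simplify: 43/38


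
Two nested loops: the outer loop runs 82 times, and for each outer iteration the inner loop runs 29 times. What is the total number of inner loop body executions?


Outer loop: 82 iterations
Inner loop: 29 iterations per outer iteration
Total = 82 * 29 = 2378


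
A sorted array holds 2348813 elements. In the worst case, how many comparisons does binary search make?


Halving sequence: 2348813 -> 1174406 -> 587203 -> 293601 -> 146800 -> 73400 -> 36700 -> 18350 -> 9175 -> 4587 -> 2293 -> 1146 -> 573 -> 286 -> 143 -> 71 -> 35 -> 17 -> 8 -> 4 -> 2 -> 1
Number of halvings = 21
Max comparisons = 21 + 1 = 22


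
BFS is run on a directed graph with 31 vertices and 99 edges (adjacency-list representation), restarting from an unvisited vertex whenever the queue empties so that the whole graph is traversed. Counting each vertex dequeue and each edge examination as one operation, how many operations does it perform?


A full BFS traversal dequeues each vertex exactly once and examines each directed edge exactly once.
V = 31 (vertex processing cost)
E = 99 (edge examination cost)
Total operations proportional to V + E = 31 + 99 = 130


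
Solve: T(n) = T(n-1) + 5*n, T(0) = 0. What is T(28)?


Expanding the recurrence:
T(28) = T(27) + 5*28
       = T(26) + 5*27 + 5*28
       ...
       = T(0) + 5*(1 + 2 + ... + 28)
       = 0 + 5 * 28*29/2
       = 0 + 5 * 406
       = 0 + 2030 = 2030


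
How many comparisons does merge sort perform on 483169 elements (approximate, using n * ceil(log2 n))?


Recursion depth: ceil(log2(483169)) = 19
Each recursion level merges n = 483169 elements
Total = 483169 * 19 = 9180211


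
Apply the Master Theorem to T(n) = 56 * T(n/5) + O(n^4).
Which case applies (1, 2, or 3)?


The Master Theorem: T(n) = a*T(n/b) + O(n^c)
  a = 56, b = 5, c = 4
log_b(a) = log_5(56) ~ 2.501
Compare b^c with a: 5^4 = 625 > 56, so c > log_b(a).
Since c > log_b(a), Case 3 applies.
T(n) = O(n^4)
Master Theorem case = 3


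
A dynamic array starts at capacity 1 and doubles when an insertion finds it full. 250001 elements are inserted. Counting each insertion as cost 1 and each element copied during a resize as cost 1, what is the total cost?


n = 250001
Insertion costs: 250001
Resizes copy 1, 2, 4, ... up to the largest power of 2 that is <= n-1 = 250000, i.e. 131072.
Copy costs = 1 + 2 + 4 + 8 + 16 + 32 + 64 + 128 + 256 + 512 + 1024 + 2048 + 4096 + 8192 + 16384 + 32768 + 65536 + 131072 = 262143
Total = 250001 + 262143 = 512144


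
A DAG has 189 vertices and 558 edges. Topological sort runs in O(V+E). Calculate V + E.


V = 189 (vertex processing)
E = 558 (edge processing)
V + E = 189 + 558 = 747


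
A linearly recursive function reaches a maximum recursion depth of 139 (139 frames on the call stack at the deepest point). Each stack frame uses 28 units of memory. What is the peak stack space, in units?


Maximum recursion depth = 139 frames
Memory per frame = 28 units
Total stack space = depth * frame_size
= 139 * 28 = 3892


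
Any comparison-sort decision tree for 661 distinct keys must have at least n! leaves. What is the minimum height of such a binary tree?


A binary decision tree of height h has at most 2^h leaves and needs at least n! of them, so h >= ceil(log2(n!)).
661! is far too large to multiply out, so use Stirling's series:
  ln(n!) ~ n ln n - n + (1/2) ln(2 pi n) + 1/(12n)  (error below 1/(360 n^3), negligible here)
  ln(661) = 6.4937538
  n ln n = 661 * 6.4937538 = 4292.3713
  (1/2) ln(2 pi * 661) = (1/2) ln(4153.1855) = 4.1658
  1/(12*661) = 0.0001
  ln(661!) ~ 4292.3713 - 661 + 4.1658 + 0.0001 = 3635.5372
Convert to base 2: log2(661!) = 3635.5372 / ln 2 = 3635.5372 / 0.69314718 = 5244.9715
ceil(5244.9715) = 5245


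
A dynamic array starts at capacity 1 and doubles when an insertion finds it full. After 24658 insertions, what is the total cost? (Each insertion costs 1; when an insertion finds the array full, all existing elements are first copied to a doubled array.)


Insertion cost: 24658 (one per element)
Resizes occur just before inserting elements 2, 3, 5, 9, ...
Elements copied at each resize: 1 + 2 + 4 + 8 + 16 + 32 + 64 + 128 + 256 + 512 + 1024 + 2048 + 4096 + 8192 + 16384
Sum of copies = 32767 (geometric series: 2^k - 1)
Total = 24658 + 32767 = 57425


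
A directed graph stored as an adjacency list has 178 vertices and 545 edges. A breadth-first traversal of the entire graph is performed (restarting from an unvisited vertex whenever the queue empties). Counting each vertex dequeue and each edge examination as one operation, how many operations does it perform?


A full BFS traversal dequeues each vertex once and examines each edge once.
Vertex visits: 178
Edge visits: 545
V + E = 178 + 545 = 723


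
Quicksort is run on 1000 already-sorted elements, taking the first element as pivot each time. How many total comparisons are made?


Sum of comparisons per partition:
999 + 998 + ... + 1 + 0
= 1000 * (1000 - 1) / 2
= 1000 * 999 / 2
= 499500


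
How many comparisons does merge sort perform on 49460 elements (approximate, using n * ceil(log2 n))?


Recursion depth: ceil(log2(49460)) = 16
Each recursion level merges n = 49460 elements
Total = 49460 * 16 = 791360


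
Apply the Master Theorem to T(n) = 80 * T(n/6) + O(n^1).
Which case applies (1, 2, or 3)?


The Master Theorem: T(n) = a*T(n/b) + O(n^c)
  a = 80, b = 6, c = 1
log_b(a) = log_6(80) ~ 2.446
Compare b^c with a: 6^1 = 6 < 80, so c < log_b(a).
Since c < log_b(a), Case 1 applies.
T(n) = O(n^(log_6 80)) ~ O(n^2.446)
Master Theorem case = 1


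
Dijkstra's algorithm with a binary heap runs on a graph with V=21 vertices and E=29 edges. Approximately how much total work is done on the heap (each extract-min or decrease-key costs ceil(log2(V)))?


Dijkstra with a binary heap: each vertex is extracted once, each edge may relax once.
Each heap operation costs O(log V).
V + E = 21 + 29 = 50
ceil(log2(21)) = 5 (since 2^4 = 16 < 21 <= 32 = 2^5)
Total heap work = (V+E) * ceil(log2(V)) = 50 * 5 = 250


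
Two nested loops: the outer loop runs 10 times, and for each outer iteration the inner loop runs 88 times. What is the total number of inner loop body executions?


Outer loop: 10 iterations
Inner loop: 88 iterations per outer iteration
Total = 10 * 88 = 880


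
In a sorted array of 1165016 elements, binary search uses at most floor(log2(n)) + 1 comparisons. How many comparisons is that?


Halving sequence: 1165016 -> 582508 -> 291254 -> 145627 -> 72813 -> 36406 -> 18203 -> 9101 -> 4550 -> 2275 -> 1137 -> 568 -> 284 -> 142 -> 71 -> 35 -> 17 -> 8 -> 4 -> 2 -> 1
Number of halvings = 20
Max comparisons = 20 + 1 = 21


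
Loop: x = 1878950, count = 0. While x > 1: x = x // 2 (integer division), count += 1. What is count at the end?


The variable x halves each step:
x = 1878950 -> 939475 -> 469737 -> 234868 -> 117434 -> 58717 -> 29358 -> 14679 -> 7339 -> 3669 -> 1834 -> 917 -> 458 -> 229 -> 114 -> 57 -> 28 -> 14 -> 7 -> 3 -> 1
Number of halvings = floor(log2(1878950)) = 20


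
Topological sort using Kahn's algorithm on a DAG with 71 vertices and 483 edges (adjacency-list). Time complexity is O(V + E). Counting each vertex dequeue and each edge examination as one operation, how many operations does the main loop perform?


Kahn's algorithm:
  1. Compute in-degrees: O(V + E)
  2. Process queue: each vertex dequeued once (O(V))
     each edge examined once (O(E))
Total = V + E = 71 + 483 = 554


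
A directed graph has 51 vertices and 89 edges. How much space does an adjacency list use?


Adjacency list: one list head per vertex + one entry per edge
Vertex heads: 51
Edge entries: 89
Total = 51 + 89 = 140


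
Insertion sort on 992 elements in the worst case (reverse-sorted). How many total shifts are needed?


In the worst case (reverse-sorted), each element shifts past all previous:
  Element 1: 1 shifts
  Element 2: 2 shifts
  Element 3: 3 shifts
  Element 4: 4 shifts
  Element 5: 5 shifts
  ...
  Element 991: 991 shifts
Total = 1 + 2 + ... + 991
= 992*(992-1)/2 = 491536


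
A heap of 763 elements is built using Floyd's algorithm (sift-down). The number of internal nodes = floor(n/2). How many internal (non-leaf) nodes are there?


Leaf nodes occupy roughly half the array.
Sift-down is called for each internal node, starting from the last one.
Internal nodes = floor(n/2) = floor(763/2) = 381


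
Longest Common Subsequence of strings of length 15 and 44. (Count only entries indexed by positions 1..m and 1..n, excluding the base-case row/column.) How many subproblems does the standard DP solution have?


DP table indexed by positions in both strings.
First string: 15 positions
Second string: 44 positions
Total = 15 * 44 = 660


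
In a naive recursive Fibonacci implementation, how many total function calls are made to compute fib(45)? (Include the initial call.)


Let C(m) = total calls to evaluate fib(m). Then C(0)=C(1)=1, and
C(m) = 1 + C(m-1) + C(m-2) for m >= 2.
Build the table (each entry = 1 + previous two):
  C(0) = 1
  C(1) = 1
  C(2) = 1 + 1 + 1 = 3
  C(3) = 1 + 3 + 1 = 5
  C(4) = 1 + 5 + 3 = 9
  C(5) = 1 + 9 + 5 = 15
  C(6) = 1 + 15 + 9 = 25
  C(7) = 1 + 25 + 15 = 41
  C(8) = 1 + 41 + 25 = 67
  C(9) = 1 + 67 + 41 = 109
  C(10) = 1 + 109 + 67 = 177
  C(11) = 1 + 177 + 109 = 287
  C(12) = 1 + 287 + 177 = 465
  C(13) = 1 + 465 + 287 = 753
  C(14) = 1 + 753 + 465 = 1219
  C(15) = 1 + 1219 + 753 = 1973
  C(16) = 1 + 1973 + 1219 = 3193
  C(17) = 1 + 3193 + 1973 = 5167
  C(18) = 1 + 5167 + 3193 = 8361
  C(19) = 1 + 8361 + 5167 = 13529
  C(20) = 1 + 13529 + 8361 = 21891
  C(21) = 1 + 21891 + 13529 = 35421
  C(22) = 1 + 35421 + 21891 = 57313
  C(23) = 1 + 57313 + 35421 = 92735
  C(24) = 1 + 92735 + 57313 = 150049
  C(25) = 1 + 150049 + 92735 = 242785
  C(26) = 1 + 242785 + 150049 = 392835
  C(27) = 1 + 392835 + 242785 = 635621
  C(28) = 1 + 635621 + 392835 = 1028457
  C(29) = 1 + 1028457 + 635621 = 1664079
  C(30) = 1 + 1664079 + 1028457 = 2692537
  C(31) = 1 + 2692537 + 1664079 = 4356617
  C(32) = 1 + 4356617 + 2692537 = 7049155
  C(33) = 1 + 7049155 + 4356617 = 11405773
  C(34) = 1 + 11405773 + 7049155 = 18454929
  C(35) = 1 + 18454929 + 11405773 = 29860703
  C(36) = 1 + 29860703 + 18454929 = 48315633
  C(37) = 1 + 48315633 + 29860703 = 78176337
  C(38) = 1 + 78176337 + 48315633 = 126491971
  C(39) = 1 + 126491971 + 78176337 = 204668309
  C(40) = 1 + 204668309 + 126491971 = 331160281
  C(41) = 1 + 331160281 + 204668309 = 535828591
  C(42) = 1 + 535828591 + 331160281 = 866988873
  C(43) = 1 + 866988873 + 535828591 = 1402817465
  C(44) = 1 + 1402817465 + 866988873 = 2269806339
  C(45) = 1 + 2269806339 + 1402817465 = 3672623805
Total calls for fib(45) = 3672623805


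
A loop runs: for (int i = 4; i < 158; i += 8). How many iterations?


Loop starts at i = 4, increments by 8, stops when i >= 158.
Number of iterations = ceil((158 - 4) / 8)
= ceil(154 / 8)
= 20


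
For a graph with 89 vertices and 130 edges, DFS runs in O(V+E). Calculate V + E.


A full DFS traversal visits each vertex once and examines each edge once.
V = 89
E = 130
Sum = 89 + 130 = 219


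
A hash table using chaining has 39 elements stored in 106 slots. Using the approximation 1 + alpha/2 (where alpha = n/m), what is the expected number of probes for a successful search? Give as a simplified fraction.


Load factor alpha = n/m = 39/106
Expected probes = 1 + alpha/2 = 1 + 39/(2*106)
= 1 + 39/212
= 212/212 + 39/212
= 251/212


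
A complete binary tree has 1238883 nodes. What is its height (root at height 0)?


In a complete binary tree, level k holds nodes 2^k .. 2^(k+1)-1 (1-indexed).
Height = floor(log2(n)) = floor(log2(1238883)) = 20
Check: 2^20 = 1048576 <= 1238883 < 2097152 = 2^21


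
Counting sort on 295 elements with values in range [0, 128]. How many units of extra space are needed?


Output array size: 295 (to store sorted result)
Count array size: 129 (one slot per possible value, range 0 to 128)
Total extra space = 295 + 129 = 424


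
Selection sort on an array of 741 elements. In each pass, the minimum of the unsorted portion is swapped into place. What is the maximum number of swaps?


Selection sort performs one swap per pass:
  Pass 1: find min in positions 0 to 740, swap with position 0
  Pass 2: find min in positions 1 to 740, swap with position 1
  Pass 3: find min in positions 2 to 740, swap with position 2
  Pass 4: find min in positions 3 to 740, swap with position 3
  Pass 5: find min in positions 4 to 740, swap with position 4
  ... (735 more passes)
Total passes (and swaps) = n - 1 = 741 - 1 = 740


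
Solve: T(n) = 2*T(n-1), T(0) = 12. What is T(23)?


Unrolling:
T(23) = 2*T(22) = 2^2*T(21) = ... = 2^23*T(0)
= 2^23 * 12
= 8388608 * 12 = 100663296


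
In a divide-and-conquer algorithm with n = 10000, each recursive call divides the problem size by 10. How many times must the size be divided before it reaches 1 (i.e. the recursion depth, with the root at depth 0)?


Number of divisions = log_10(10000)
Sizes: 10000 -> 1000 -> 100 -> 10 -> 1 (4 divisions)
Recursion depth = 4


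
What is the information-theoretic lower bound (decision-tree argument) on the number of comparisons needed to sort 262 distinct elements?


A binary decision tree of height h has at most 2^h leaves and needs at least n! of them, so h >= ceil(log2(n!)).
262! is far too large to multiply out, so use Stirling's series:
  ln(n!) ~ n ln n - n + (1/2) ln(2 pi n) + 1/(12n)  (error below 1/(360 n^3), negligible here)
  ln(262) = 5.5683445
  n ln n = 262 * 5.5683445 = 1458.9063
  (1/2) ln(2 pi * 262) = (1/2) ln(1646.1946) = 3.7031
  1/(12*262) = 0.0003
  ln(262!) ~ 1458.9063 - 262 + 3.7031 + 0.0003 = 1200.6097
Convert to base 2: log2(262!) = 1200.6097 / ln 2 = 1200.6097 / 0.69314718 = 1732.1137
ceil(1732.1137) = 1733


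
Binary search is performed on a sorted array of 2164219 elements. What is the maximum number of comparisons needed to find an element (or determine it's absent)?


Binary search halves the search space each comparison:
  Step 1: search space = 2164219 -> 1082109
  Step 2: search space = 1082109 -> 541054
  Step 3: search space = 541054 -> 270527
  Step 4: search space = 270527 -> 135263
  Step 5: search space = 135263 -> 67631
  Step 6: search space = 67631 -> 33815
  Step 7: search space = 33815 -> 16907
  Step 8: search space = 16907 -> 8453
  Step 9: search space = 8453 -> 4226
  Step 10: search space = 4226 -> 2113
  Step 11: search space = 2113 -> 1056
  Step 12: search space = 1056 -> 528
  Step 13: search space = 528 -> 264
  Step 14: search space = 264 -> 132
  Step 15: search space = 132 -> 66
  Step 16: search space = 66 -> 33
  Step 17: search space = 33 -> 16
  Step 18: search space = 16 -> 8
  Step 19: search space = 8 -> 4
  Step 20: search space = 4 -> 2
  Step 21: search space = 2 -> 1
  Step 22: search space = 1 (final check)
Maximum comparisons = floor(log2(2164219)) + 1 = 21 + 1 = 22


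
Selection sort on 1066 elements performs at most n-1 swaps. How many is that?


Each of the 1065 passes places one element in its final position.
Pass 1: swap minimum into position 0
Pass 2: swap minimum of remaining into position 1
...
Pass 1065: last two elements, one swap
Maximum swaps = 1066 - 1 = 1065


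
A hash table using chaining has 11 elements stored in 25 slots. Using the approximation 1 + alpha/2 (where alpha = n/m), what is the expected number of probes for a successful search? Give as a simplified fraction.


Load factor alpha = n/m = 11/25
Expected probes = 1 + alpha/2 = 1 + 11/(2*25)
= 1 + 11/50
= 50/50 + 11/50
= 61/50


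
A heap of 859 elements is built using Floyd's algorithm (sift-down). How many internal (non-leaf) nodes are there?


Leaf nodes occupy roughly half the array.
Sift-down is called for each internal node, starting from the last one.
Internal nodes = floor(n/2) = floor(859/2) = 429


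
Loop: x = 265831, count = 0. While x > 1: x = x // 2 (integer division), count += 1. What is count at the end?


The variable x halves each step:
x = 265831 -> 132915 -> 66457 -> 33228 -> 16614 -> 8307 -> 4153 -> 2076 -> 1038 -> 519 -> 259 -> 129 -> 64 -> 32 -> 16 -> 8 -> 4 -> 2 -> 1
Number of halvings = floor(log2(265831)) = 18


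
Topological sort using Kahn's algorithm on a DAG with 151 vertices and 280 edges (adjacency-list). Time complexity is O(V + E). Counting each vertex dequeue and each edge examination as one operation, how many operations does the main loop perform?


Kahn's algorithm:
  1. Compute in-degrees: O(V + E)
  2. Process queue: each vertex dequeued once (O(V))
     each edge examined once (O(E))
Total = V + E = 151 + 280 = 431


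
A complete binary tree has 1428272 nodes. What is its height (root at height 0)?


In a complete binary tree, level k holds nodes 2^k .. 2^(k+1)-1 (1-indexed).
Height = floor(log2(n)) = floor(log2(1428272)) = 20
Check: 2^20 = 1048576 <= 1428272 < 2097152 = 2^21


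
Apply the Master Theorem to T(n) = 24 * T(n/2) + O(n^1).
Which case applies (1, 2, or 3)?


The Master Theorem: T(n) = a*T(n/b) + O(n^c)
  a = 24, b = 2, c = 1
log_b(a) = log_2(24) ~ 4.585
Compare b^c with a: 2^1 = 2 < 24, so c < log_b(a).
Since c < log_b(a), Case 1 applies.
T(n) = O(n^(log_2 24)) ~ O(n^4.585)
Master Theorem case = 1


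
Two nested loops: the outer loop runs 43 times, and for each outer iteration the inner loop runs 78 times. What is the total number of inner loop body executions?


Outer loop: 43 iterations
Inner loop: 78 iterations per outer iteration
Total = 43 * 78 = 3354


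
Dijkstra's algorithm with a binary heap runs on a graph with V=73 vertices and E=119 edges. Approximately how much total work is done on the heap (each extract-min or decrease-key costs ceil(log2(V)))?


Dijkstra with a binary heap: each vertex is extracted once, each edge may relax once.
Each heap operation costs O(log V).
V + E = 73 + 119 = 192
ceil(log2(73)) = 7 (since 2^6 = 64 < 73 <= 128 = 2^7)
Total heap work = (V+E) * ceil(log2(V)) = 192 * 7 = 1344


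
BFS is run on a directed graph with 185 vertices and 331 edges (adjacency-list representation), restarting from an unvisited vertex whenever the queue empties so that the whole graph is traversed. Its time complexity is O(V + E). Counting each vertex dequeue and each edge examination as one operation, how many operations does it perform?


A full BFS traversal dequeues each vertex exactly once and examines each directed edge exactly once.
V = 185 (vertex processing cost)
E = 331 (edge examination cost)
Total operations proportional to V + E = 185 + 331 = 516


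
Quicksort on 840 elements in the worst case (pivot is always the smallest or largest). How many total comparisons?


In the worst case, each partition step picks the worst pivot:
  Partition 1: 839 comparisons (n-1 elements to compare)
  Partition 2: 838 comparisons
  Partition 3: 837 comparisons
  Partition 4: 836 comparisons
  Partition 5: 835 comparisons
  ...
  Last partition: 0 comparisons
Total = (n-1) + (n-2) + ... + 1 + 0 = n*(n-1)/2
= 840*839/2 = 352380


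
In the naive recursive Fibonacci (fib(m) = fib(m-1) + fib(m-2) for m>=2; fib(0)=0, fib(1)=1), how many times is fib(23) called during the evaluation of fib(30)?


Let N(m) = number of times fib(m) is called while evaluating fib(30).
N(30) = 1 (the initial call).
N(29) = 1 (only fib(30) calls it).
For 1 <= m <= 28: fib(m) is called by fib(m+1) and fib(m+2), so
  N(m) = N(m+1) + N(m+2).
fib(0) is called only by fib(2), so N(0) = N(2).
Walk down from m=30:
  N(30)=1, N(29)=1, N(28)=2, N(27)=3, N(26)=5, N(25)=8, N(24)=13, N(23)=21
N(23) = 21


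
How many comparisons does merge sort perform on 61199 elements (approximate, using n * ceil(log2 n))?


Recursion depth: ceil(log2(61199)) = 16
Each recursion level merges n = 61199 elements
Total = 61199 * 16 = 979184


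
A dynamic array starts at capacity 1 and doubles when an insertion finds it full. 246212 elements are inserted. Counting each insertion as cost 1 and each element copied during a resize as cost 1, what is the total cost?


n = 246212
Insertion costs: 246212
Resizes copy 1, 2, 4, ... up to the largest power of 2 that is <= n-1 = 246211, i.e. 131072.
Copy costs = 1 + 2 + 4 + 8 + 16 + 32 + 64 + 128 + 256 + 512 + 1024 + 2048 + 4096 + 8192 + 16384 + 32768 + 65536 + 131072 = 262143
Total = 246212 + 262143 = 508355


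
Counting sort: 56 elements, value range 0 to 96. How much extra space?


n = 56 (output array)
k = 97 (count array for 97 distinct values)
Extra space = 56 + 97 = 153


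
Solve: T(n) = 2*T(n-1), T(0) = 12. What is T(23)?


Unrolling:
T(23) = 2*T(22) = 2^2*T(21) = ... = 2^23*T(0)
= 2^23 * 12
= 8388608 * 12 = 100663296


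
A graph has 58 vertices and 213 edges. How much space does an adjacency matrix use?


Adjacency matrix: V x V grid of entries
Space = V^2 = 58^2 = 58 * 58 = 3364


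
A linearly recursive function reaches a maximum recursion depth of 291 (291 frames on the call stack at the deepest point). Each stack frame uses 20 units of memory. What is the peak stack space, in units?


Maximum recursion depth = 291 frames
Memory per frame = 20 units
Total stack space = depth * frame_size
= 291 * 20 = 5820


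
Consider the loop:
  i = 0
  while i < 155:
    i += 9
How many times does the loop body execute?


Starting at i = 0, each iteration adds 9.
Iterations until i >= 155:
  Iteration 1: i = 0 -> i = 9
  Iteration 2: i = 9 -> i = 18
  Iteration 3: i = 18 -> i = 27
  Iteration 4: i = 27 -> i = 36
  Iteration 5: i = 36 -> i = 45
  Iteration 6: i = 45 -> i = 54
  Iteration 7: i = 54 -> i = 63
  Iteration 8: i = 63 -> i = 72
  ... continuing ...
Total iterations = ceil(155/9) = 18


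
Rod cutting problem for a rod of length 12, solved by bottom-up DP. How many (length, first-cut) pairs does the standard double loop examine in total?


For each subproblem length i = 1..12, the inner loop considers i possible first cuts.
Total = 1 + 2 + ... + 12
= 12*(12+1)/2
= 12*13/2 = 78


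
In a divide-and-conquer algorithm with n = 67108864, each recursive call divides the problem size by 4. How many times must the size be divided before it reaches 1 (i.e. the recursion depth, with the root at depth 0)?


Number of divisions = log_4(67108864)
Sizes: 67108864 -> 16777216 -> 4194304 -> 1048576 -> 262144 -> 65536 -> 16384 -> 4096 -> 1024 -> 256 -> 64 -> 16 -> 4 -> 1 (13 divisions)
Recursion depth = 13


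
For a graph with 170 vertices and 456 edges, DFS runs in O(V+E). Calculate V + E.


A full DFS traversal visits each vertex once and examines each edge once.
V = 170
E = 456
Sum = 170 + 456 = 626


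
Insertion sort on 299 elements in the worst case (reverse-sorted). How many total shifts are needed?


In the worst case (reverse-sorted), each element shifts past all previous:
  Element 1: 1 shifts
  Element 2: 2 shifts
  Element 3: 3 shifts
  Element 4: 4 shifts
  Element 5: 5 shifts
  ...
  Element 298: 298 shifts
Total = 1 + 2 + ... + 298
= 299*(299-1)/2 = 44551


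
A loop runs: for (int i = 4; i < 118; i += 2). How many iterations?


Loop starts at i = 4, increments by 2, stops when i >= 118.
Number of iterations = ceil((118 - 4) / 2)
= ceil(114 / 2)
= 57


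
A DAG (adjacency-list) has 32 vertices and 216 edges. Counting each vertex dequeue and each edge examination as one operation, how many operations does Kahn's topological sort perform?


V = 32 (vertex processing)
E = 216 (edge processing)
V + E = 32 + 216 = 248
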